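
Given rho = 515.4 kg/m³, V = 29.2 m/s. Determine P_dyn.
Formula: P_{dyn} = \frac{1}{2} \rho V^2
P_dyn = 0.5·515.4·29.2²/1000 = 219.7 kPa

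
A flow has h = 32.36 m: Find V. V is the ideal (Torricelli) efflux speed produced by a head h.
Formula: V = \sqrt{2 g h}
V = √(2·9.81·32.36) = 25.2 m/s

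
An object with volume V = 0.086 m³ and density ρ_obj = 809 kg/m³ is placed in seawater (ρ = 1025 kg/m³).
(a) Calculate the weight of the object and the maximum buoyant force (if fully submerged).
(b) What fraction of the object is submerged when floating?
(a) W=rho_obj*g*V=809*9.81*0.086=682.5 N; F_B(max)=rho*g*V=1025*9.81*0.086=864.8 N
(b) Floating fraction=rho_obj/rho=809/1025=0.789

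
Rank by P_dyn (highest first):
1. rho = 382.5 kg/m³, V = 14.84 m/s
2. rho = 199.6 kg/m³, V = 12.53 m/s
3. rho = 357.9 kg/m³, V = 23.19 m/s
Case 1: P_dyn = 42.12 kPa
Case 2: P_dyn = 15.67 kPa
Case 3: P_dyn = 96.24 kPa
Ranking (highest first): 3, 1, 2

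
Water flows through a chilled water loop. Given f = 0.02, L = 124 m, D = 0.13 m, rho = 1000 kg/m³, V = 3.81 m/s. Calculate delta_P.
Formula: \Delta P = f \frac{L}{D} \frac{\rho V^2}{2}
delta_P = 0.02·(124/0.13)·0.5·1000·3.81²/1000 = 138.5 kPa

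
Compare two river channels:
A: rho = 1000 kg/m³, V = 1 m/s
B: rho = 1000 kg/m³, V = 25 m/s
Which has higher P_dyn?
P_dyn(A) = 0.5 kPa, P_dyn(B) = 312.5 kPa. Answer: B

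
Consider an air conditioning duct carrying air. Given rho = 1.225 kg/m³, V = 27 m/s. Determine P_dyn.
Formula: P_{dyn} = \frac{1}{2} \rho V^2
P_dyn = 0.5·1.225·27²/1000 = 0.4465 kPa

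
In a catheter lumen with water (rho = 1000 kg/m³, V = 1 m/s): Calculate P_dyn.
Formula: P_{dyn} = \frac{1}{2} \rho V^2
P_dyn = 0.5·1000·1²/1000 = 0.5 kPa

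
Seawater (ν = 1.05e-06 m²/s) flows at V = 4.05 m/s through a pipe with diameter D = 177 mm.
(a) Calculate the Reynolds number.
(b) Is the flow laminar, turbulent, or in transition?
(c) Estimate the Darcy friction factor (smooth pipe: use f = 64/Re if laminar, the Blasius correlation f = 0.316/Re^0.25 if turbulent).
(a) Re = V·D/ν = 4.05·0.177/1.05e-06 = 682710
(b) Flow regime: turbulent (Re > 4000)
(c) Friction factor: f = 0.316/Re^0.25 = 0.316/682710^0.25 = 0.01099 (Blasius is strictly valid for Re ≲ 1e5; used here as the smooth-pipe estimate the problem specifies)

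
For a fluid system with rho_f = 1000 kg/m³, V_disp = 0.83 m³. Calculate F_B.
Formula: F_B = \rho_f g V_{disp}
F_B = 1000·9.81·0.83 = 8142 N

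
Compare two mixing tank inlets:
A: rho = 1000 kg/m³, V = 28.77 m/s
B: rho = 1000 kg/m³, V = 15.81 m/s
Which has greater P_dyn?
P_dyn(A) = 413.9 kPa, P_dyn(B) = 125 kPa. Answer: A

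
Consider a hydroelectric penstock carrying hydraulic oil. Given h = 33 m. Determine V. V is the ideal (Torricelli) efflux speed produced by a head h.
Formula: V = \sqrt{2 g h}
V = √(2·9.81·33) = 25.45 m/s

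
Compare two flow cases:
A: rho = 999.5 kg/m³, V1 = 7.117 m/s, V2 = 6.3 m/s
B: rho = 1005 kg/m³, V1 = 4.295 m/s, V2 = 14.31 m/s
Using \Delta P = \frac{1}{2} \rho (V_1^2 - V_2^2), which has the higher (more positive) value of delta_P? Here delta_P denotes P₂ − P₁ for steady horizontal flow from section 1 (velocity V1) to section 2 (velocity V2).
delta_P(A) = 5.478 kPa, delta_P(B) = -93.63 kPa. Answer: A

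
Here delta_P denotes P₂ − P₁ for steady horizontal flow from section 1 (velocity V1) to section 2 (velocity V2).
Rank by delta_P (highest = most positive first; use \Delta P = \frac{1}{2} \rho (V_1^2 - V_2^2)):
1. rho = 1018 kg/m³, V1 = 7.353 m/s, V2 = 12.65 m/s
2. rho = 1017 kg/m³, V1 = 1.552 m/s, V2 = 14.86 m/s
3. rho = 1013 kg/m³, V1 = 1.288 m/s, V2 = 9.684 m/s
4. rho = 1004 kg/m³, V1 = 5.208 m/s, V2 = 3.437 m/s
Case 1: delta_P = -53.93 kPa
Case 2: delta_P = -111.1 kPa
Case 3: delta_P = -46.66 kPa
Case 4: delta_P = 7.686 kPa
Ranking (highest first): 4, 3, 1, 2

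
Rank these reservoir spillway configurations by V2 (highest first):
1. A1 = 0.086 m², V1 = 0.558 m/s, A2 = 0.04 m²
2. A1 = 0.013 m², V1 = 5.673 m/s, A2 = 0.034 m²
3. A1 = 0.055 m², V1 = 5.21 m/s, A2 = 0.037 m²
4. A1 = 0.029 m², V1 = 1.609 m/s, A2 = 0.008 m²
Case 1: V2 = 1.2 m/s
Case 2: V2 = 2.169 m/s
Case 3: V2 = 7.745 m/s
Case 4: V2 = 5.833 m/s
Ranking (highest first): 3, 4, 2, 1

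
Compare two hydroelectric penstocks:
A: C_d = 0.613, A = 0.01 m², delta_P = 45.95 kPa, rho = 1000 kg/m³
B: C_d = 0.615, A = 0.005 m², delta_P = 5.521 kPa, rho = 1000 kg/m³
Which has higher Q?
Q(A) = 58.76 L/s, Q(B) = 10.22 L/s. Answer: A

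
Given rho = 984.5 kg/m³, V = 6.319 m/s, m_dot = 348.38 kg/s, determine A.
Formula: \dot{m} = \rho A V
Substituting knowns: 348.38 = 984.5·A·6.319
Solving for A: A = 348.38/(984.5·6.319) = 0.056 m²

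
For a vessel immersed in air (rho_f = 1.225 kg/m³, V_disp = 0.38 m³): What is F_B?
Formula: F_B = \rho_f g V_{disp}
F_B = 1.225·9.81·0.38 = 4.567 N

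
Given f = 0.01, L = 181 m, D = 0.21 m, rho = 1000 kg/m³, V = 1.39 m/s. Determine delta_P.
Formula: \Delta P = f \frac{L}{D} \frac{\rho V^2}{2}
delta_P = 0.01·(181/0.21)·0.5·1000·1.39²/1000 = 8.326 kPa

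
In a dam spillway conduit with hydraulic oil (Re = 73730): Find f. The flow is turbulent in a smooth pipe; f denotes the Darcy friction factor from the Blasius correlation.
Formula: f = \frac{0.316}{Re^{0.25}}
f = 0.316/73730^0.25 = 0.01918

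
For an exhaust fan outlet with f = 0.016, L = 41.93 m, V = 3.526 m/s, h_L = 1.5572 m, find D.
Formula: h_L = f \frac{L}{D} \frac{V^2}{2g}
Substituting knowns: 1.5572 = 0.016·(41.93/D)·3.526²/(2·9.81)
Solving for D: D = 0.016·41.93·3.526²/(2·9.81·1.5572) = 0.273 m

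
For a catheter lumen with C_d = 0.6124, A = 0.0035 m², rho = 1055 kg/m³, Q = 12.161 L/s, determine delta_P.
Formula: Q = C_d A \sqrt{\frac{2 \Delta P}{\rho}}
Substituting knowns: 12.161 = 0.6124·0.0035·√(2·(delta_P·1000)/1055)·1000
Solving for delta_P: delta_P = ((12.161/1000)/(0.6124·0.0035))²·1055/2/1000 = 16.98 kPa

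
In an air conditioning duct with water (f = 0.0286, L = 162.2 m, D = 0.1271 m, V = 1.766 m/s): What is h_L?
Formula: h_L = f \frac{L}{D} \frac{V^2}{2g}
h_L = 0.0286·(162.2/0.1271)·1.766²/(2·9.81) = 5.802 m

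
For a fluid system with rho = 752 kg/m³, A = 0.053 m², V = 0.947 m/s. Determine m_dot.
Formula: \dot{m} = \rho A V
m_dot = 752·0.053·0.947 = 37.74 kg/s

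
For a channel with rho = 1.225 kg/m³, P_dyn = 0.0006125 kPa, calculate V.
Formula: P_{dyn} = \frac{1}{2} \rho V^2
Substituting knowns: 0.0006125 = 0.5·1.225·V²/1000
Solving for V: V = √(2·(0.0006125·1000)/1.225) = 1 m/s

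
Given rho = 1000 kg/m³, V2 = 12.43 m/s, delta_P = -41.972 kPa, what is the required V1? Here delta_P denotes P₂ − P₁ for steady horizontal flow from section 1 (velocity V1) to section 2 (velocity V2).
Formula: \Delta P = \frac{1}{2} \rho (V_1^2 - V_2^2)
Substituting knowns: -41.972 = 0.5·1000·(V1² − 12.43²)/1000
Solving for V1: V1 = √(12.43² + 2·(-41.972·1000)/1000) = 8.4 m/s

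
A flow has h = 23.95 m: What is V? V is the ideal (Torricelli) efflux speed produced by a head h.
Formula: V = \sqrt{2 g h}
V = √(2·9.81·23.95) = 21.68 m/s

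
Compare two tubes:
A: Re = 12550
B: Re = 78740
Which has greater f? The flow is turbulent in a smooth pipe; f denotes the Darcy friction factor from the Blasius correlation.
f(A) = 0.02986, f(B) = 0.01886. Answer: A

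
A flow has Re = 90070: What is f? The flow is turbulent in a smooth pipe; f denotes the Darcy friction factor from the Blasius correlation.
Formula: f = \frac{0.316}{Re^{0.25}}
f = 0.316/90070^0.25 = 0.01824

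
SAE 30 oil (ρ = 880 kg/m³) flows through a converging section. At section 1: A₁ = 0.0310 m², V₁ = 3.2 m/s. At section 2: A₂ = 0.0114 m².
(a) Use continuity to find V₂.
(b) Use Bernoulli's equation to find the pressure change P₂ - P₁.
(a) Continuity: A₁V₁=A₂V₂ -> V₂=A₁V₁/A₂=0.0310*3.2/0.0114=8.70 m/s
(b) Bernoulli: P₂-P₁=0.5*rho*(V₁^2-V₂^2)/1000=0.5*880*(3.2^2-8.70^2)/1000=-28.8 kPa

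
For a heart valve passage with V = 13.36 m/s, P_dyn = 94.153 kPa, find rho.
Formula: P_{dyn} = \frac{1}{2} \rho V^2
Substituting knowns: 94.153 = 0.5·rho·13.36²/1000
Solving for rho: rho = 2·(94.153·1000)/13.36² = 1055 kg/m³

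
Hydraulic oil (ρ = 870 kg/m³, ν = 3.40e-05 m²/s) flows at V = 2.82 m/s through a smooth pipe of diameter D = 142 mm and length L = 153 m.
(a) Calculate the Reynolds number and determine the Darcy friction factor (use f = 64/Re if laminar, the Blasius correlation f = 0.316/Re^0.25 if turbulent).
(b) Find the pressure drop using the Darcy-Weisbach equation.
(a) Re = V·D/ν = 2.82·0.142/3.40e-05 = 11778 → turbulent (Re > 4000); f = 0.316/Re^0.25 = 0.316/11778^0.25 = 0.030333
(b) Darcy-Weisbach: ΔP = f·(L/D)·½ρV²/1000 = 0.030333·(153/0.142)·½·870·2.82²/1000 = 113.1 kPa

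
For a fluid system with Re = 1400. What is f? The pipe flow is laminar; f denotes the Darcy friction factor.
Formula: f = \frac{64}{Re}
f = 64/1400 = 0.04571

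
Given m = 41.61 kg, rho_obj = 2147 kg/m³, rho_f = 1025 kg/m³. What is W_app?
Formula: W_{app} = mg\left(1 - \frac{\rho_f}{\rho_{obj}}\right)
W_app = 41.61·9.81·(1 − 1025/2147) = 213.3 N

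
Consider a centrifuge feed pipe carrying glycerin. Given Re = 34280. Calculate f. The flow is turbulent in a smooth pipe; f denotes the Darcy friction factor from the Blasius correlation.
Formula: f = \frac{0.316}{Re^{0.25}}
f = 0.316/34280^0.25 = 0.02322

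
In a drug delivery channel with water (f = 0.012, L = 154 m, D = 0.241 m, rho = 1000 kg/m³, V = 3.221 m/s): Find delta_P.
Formula: \Delta P = f \frac{L}{D} \frac{\rho V^2}{2}
delta_P = 0.012·(154/0.241)·0.5·1000·3.221²/1000 = 39.78 kPa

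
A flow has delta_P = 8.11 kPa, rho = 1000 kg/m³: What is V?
Formula: V = \sqrt{\frac{2 \Delta P}{\rho}}
V = √(2·(8.11·1000)/1000) = 4.027 m/s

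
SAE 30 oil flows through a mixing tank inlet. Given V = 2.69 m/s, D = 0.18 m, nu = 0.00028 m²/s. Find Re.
Formula: Re = \frac{V D}{\nu}
Re = 2.69·0.18/0.00028 = 1729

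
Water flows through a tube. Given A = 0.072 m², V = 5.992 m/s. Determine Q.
Formula: Q = A V
Q = 0.072·5.992·1000 = 431.4 L/s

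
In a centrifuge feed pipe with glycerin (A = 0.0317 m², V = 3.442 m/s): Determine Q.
Formula: Q = A V
Q = 0.0317·3.442·1000 = 109.1 L/s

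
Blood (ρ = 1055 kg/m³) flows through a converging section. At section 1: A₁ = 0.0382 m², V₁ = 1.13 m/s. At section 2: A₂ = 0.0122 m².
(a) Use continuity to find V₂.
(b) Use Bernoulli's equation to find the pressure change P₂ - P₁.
(a) Continuity: A₁V₁=A₂V₂ -> V₂=A₁V₁/A₂=0.0382*1.13/0.0122=3.54 m/s
(b) Bernoulli: P₂-P₁=0.5*rho*(V₁^2-V₂^2)/1000=0.5*1055*(1.13^2-3.54^2)/1000=-5.937 kPa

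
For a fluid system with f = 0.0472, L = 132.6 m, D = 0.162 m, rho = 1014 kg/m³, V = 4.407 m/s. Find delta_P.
Formula: \Delta P = f \frac{L}{D} \frac{\rho V^2}{2}
delta_P = 0.0472·(132.6/0.162)·0.5·1014·4.407²/1000 = 380.4 kPa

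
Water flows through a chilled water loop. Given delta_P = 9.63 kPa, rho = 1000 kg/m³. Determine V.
Formula: V = \sqrt{\frac{2 \Delta P}{\rho}}
V = √(2·(9.63·1000)/1000) = 4.389 m/s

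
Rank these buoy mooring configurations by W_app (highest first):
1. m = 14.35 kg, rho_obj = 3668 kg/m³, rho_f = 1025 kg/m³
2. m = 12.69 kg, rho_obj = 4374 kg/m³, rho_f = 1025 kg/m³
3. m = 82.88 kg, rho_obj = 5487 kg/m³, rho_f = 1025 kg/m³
Case 1: W_app = 101.4 N
Case 2: W_app = 95.32 N
Case 3: W_app = 661.2 N
Ranking (highest first): 3, 1, 2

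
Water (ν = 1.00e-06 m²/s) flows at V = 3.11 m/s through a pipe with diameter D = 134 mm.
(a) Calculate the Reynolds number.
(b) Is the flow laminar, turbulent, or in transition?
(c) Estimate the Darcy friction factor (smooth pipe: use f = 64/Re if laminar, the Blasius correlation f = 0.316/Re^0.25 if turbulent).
(a) Re = V·D/ν = 3.11·0.134/1.00e-06 = 416740
(b) Flow regime: turbulent (Re > 4000)
(c) Friction factor: f = 0.316/Re^0.25 = 0.316/416740^0.25 = 0.01244 (Blasius is strictly valid for Re ≲ 1e5; used here as the smooth-pipe estimate the problem specifies)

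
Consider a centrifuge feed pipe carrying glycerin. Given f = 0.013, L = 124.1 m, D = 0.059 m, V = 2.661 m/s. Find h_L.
Formula: h_L = f \frac{L}{D} \frac{V^2}{2g}
h_L = 0.013·(124.1/0.059)·2.661²/(2·9.81) = 9.869 m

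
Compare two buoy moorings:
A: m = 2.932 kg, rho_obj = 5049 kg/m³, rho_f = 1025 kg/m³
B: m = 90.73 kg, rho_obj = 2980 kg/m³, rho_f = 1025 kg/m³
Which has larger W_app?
W_app(A) = 22.92 N, W_app(B) = 583.9 N. Answer: B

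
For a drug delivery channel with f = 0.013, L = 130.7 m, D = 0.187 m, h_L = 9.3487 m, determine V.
Formula: h_L = f \frac{L}{D} \frac{V^2}{2g}
Substituting knowns: 9.3487 = 0.013·(130.7/0.187)·V²/(2·9.81)
Solving for V: V = √(9.3487·2·9.81/(0.013·(130.7/0.187))) = 4.493 m/s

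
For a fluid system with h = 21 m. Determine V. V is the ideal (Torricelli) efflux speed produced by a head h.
Formula: V = \sqrt{2 g h}
V = √(2·9.81·21) = 20.3 m/s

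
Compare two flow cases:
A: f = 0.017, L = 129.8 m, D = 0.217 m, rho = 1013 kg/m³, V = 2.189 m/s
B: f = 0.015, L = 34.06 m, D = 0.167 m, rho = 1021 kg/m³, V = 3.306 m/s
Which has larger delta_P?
delta_P(A) = 24.68 kPa, delta_P(B) = 17.07 kPa. Answer: A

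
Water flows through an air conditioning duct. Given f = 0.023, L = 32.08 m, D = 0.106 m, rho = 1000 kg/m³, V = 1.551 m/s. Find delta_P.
Formula: \Delta P = f \frac{L}{D} \frac{\rho V^2}{2}
delta_P = 0.023·(32.08/0.106)·0.5·1000·1.551²/1000 = 8.372 kPa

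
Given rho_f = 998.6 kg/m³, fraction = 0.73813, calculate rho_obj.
Formula: f_{sub} = \frac{\rho_{obj}}{\rho_f}
Substituting knowns: 0.73813 = rho_obj/998.6
Solving for rho_obj: rho_obj = 0.73813·998.6 = 737.1 kg/m³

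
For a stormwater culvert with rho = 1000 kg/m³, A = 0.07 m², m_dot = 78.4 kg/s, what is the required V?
Formula: \dot{m} = \rho A V
Substituting knowns: 78.4 = 1000·0.07·V
Solving for V: V = 78.4/(1000·0.07) = 1.12 m/s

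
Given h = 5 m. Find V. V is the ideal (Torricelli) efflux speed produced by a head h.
Formula: V = \sqrt{2 g h}
V = √(2·9.81·5) = 9.905 m/s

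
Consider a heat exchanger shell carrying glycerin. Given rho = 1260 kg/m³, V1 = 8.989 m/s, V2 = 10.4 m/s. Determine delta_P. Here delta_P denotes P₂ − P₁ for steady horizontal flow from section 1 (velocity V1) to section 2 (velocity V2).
Formula: \Delta P = \frac{1}{2} \rho (V_1^2 - V_2^2)
delta_P = 0.5·1260·(8.989² − 10.4²)/1000 = -17.24 kPa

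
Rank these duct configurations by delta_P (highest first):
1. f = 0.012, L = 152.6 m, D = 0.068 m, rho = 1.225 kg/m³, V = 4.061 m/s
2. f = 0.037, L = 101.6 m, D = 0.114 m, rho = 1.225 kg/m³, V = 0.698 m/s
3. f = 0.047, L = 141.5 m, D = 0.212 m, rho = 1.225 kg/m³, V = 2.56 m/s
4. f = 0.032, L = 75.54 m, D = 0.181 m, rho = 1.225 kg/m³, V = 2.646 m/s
Case 1: delta_P = 0.272 kPa
Case 2: delta_P = 0.00984 kPa
Case 3: delta_P = 0.1259 kPa
Case 4: delta_P = 0.05727 kPa
Ranking (highest first): 1, 3, 4, 2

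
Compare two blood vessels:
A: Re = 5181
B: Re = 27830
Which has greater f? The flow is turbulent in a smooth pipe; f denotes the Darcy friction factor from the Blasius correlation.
f(A) = 0.03725, f(B) = 0.02447. Answer: A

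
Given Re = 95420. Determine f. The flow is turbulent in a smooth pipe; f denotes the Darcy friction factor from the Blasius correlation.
Formula: f = \frac{0.316}{Re^{0.25}}
f = 0.316/95420^0.25 = 0.01798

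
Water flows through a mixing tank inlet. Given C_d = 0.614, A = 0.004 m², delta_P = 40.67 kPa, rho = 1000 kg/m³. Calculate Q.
Formula: Q = C_d A \sqrt{\frac{2 \Delta P}{\rho}}
Q = 0.614·0.004·√(2·(40.67·1000)/1000)·1000 = 22.15 L/s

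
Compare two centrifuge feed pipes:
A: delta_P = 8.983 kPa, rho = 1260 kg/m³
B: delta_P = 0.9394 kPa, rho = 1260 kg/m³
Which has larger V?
V(A) = 3.776 m/s, V(B) = 1.221 m/s. Answer: A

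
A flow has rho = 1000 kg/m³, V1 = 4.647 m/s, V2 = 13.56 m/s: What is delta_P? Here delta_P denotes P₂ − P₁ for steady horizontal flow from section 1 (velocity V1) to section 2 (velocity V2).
Formula: \Delta P = \frac{1}{2} \rho (V_1^2 - V_2^2)
delta_P = 0.5·1000·(4.647² − 13.56²)/1000 = -81.14 kPa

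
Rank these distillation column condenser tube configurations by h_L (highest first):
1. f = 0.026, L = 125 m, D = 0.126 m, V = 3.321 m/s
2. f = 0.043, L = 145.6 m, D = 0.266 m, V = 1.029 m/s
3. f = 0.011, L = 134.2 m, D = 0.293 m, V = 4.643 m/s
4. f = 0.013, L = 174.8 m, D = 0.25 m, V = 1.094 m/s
Case 1: h_L = 14.5 m
Case 2: h_L = 1.27 m
Case 3: h_L = 5.536 m
Case 4: h_L = 0.5545 m
Ranking (highest first): 1, 3, 2, 4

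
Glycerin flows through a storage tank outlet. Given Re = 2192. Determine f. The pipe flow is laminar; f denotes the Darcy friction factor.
Formula: f = \frac{64}{Re}
f = 64/2192 = 0.0292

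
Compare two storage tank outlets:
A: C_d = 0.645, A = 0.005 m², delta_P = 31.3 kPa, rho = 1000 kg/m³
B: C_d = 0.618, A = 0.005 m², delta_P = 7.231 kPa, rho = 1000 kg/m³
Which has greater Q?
Q(A) = 25.52 L/s, Q(B) = 11.75 L/s. Answer: A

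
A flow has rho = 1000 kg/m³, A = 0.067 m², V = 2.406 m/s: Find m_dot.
Formula: \dot{m} = \rho A V
m_dot = 1000·0.067·2.406 = 161.2 kg/s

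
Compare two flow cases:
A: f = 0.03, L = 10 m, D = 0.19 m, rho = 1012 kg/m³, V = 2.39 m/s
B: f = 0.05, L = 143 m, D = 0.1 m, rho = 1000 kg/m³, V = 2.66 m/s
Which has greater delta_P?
delta_P(A) = 4.564 kPa, delta_P(B) = 253 kPa. Answer: B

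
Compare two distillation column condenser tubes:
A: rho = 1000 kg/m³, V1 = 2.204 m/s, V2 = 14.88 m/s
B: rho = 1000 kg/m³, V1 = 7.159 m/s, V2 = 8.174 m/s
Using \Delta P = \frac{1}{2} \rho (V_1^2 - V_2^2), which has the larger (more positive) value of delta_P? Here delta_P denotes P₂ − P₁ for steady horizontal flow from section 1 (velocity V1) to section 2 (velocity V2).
delta_P(A) = -108.3 kPa, delta_P(B) = -7.781 kPa. Answer: B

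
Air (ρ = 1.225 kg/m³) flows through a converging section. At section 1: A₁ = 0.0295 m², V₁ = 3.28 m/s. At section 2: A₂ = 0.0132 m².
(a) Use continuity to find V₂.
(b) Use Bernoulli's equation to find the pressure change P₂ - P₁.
(a) Continuity: A₁V₁=A₂V₂ -> V₂=A₁V₁/A₂=0.0295*3.28/0.0132=7.33 m/s
(b) Bernoulli: P₂-P₁=0.5*rho*(V₁^2-V₂^2)/1000=0.5*1.225*(3.28^2-7.33^2)/1000=-0.02632 kPa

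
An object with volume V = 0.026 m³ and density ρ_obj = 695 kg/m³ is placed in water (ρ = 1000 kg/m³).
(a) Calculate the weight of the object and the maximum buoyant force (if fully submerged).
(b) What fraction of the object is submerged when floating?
(a) W=rho_obj*g*V=695*9.81*0.026=177.3 N; F_B(max)=rho*g*V=1000*9.81*0.026=255.1 N
(b) Floating fraction=rho_obj/rho=695/1000=0.695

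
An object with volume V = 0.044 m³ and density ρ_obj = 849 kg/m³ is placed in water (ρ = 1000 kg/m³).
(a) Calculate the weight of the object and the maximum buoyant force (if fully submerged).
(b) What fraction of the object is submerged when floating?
(a) W=rho_obj*g*V=849*9.81*0.044=366.5 N; F_B(max)=rho*g*V=1000*9.81*0.044=431.6 N
(b) Floating fraction=rho_obj/rho=849/1000=0.849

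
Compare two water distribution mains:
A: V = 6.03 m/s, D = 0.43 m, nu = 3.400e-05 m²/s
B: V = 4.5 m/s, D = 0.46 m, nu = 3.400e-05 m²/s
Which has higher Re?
Re(A) = 76262, Re(B) = 60882. Answer: A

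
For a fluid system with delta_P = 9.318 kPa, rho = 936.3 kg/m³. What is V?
Formula: V = \sqrt{\frac{2 \Delta P}{\rho}}
V = √(2·(9.318·1000)/936.3) = 4.461 m/s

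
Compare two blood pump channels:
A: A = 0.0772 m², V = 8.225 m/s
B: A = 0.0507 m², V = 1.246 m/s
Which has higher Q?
Q(A) = 635 L/s, Q(B) = 63.17 L/s. Answer: A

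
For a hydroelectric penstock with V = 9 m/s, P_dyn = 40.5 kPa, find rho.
Formula: P_{dyn} = \frac{1}{2} \rho V^2
Substituting knowns: 40.5 = 0.5·rho·9²/1000
Solving for rho: rho = 2·(40.5·1000)/9² = 1000 kg/m³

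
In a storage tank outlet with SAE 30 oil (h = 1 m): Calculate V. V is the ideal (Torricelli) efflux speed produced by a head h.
Formula: V = \sqrt{2 g h}
V = √(2·9.81·1) = 4.429 m/s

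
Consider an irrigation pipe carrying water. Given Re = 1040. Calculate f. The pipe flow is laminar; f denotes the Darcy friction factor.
Formula: f = \frac{64}{Re}
f = 64/1040 = 0.06154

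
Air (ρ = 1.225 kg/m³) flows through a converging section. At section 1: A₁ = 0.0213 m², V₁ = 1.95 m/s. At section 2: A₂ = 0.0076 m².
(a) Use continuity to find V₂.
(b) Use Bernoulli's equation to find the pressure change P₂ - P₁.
(a) Continuity: A₁V₁=A₂V₂ -> V₂=A₁V₁/A₂=0.0213*1.95/0.0076=5.47 m/s
(b) Bernoulli: P₂-P₁=0.5*rho*(V₁^2-V₂^2)/1000=0.5*1.225*(1.95^2-5.47^2)/1000=-0.016 kPa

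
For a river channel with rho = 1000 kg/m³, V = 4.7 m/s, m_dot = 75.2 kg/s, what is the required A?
Formula: \dot{m} = \rho A V
Substituting knowns: 75.2 = 1000·A·4.7
Solving for A: A = 75.2/(1000·4.7) = 0.016 m²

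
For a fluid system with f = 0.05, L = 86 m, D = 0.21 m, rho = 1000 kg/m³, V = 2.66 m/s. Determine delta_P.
Formula: \Delta P = f \frac{L}{D} \frac{\rho V^2}{2}
delta_P = 0.05·(86/0.21)·0.5·1000·2.66²/1000 = 72.44 kPa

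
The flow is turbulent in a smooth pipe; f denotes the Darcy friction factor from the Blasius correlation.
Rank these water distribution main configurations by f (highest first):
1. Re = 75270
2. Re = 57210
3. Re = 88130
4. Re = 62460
Case 1: f = 0.01908
Case 2: f = 0.02043
Case 3: f = 0.01834
Case 4: f = 0.01999
Ranking (highest first): 2, 4, 1, 3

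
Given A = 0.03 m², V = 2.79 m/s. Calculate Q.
Formula: Q = A V
Q = 0.03·2.79·1000 = 83.7 L/s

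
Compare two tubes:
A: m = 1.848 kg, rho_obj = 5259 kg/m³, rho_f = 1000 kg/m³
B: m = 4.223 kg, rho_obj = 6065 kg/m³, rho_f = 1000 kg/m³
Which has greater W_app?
W_app(A) = 14.68 N, W_app(B) = 34.6 N. Answer: B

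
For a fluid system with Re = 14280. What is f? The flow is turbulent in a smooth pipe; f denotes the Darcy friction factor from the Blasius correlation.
Formula: f = \frac{0.316}{Re^{0.25}}
f = 0.316/14280^0.25 = 0.02891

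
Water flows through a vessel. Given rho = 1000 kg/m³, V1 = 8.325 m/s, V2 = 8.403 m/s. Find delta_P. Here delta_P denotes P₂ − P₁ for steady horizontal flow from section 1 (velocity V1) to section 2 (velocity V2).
Formula: \Delta P = \frac{1}{2} \rho (V_1^2 - V_2^2)
delta_P = 0.5·1000·(8.325² − 8.403²)/1000 = -0.6524 kPa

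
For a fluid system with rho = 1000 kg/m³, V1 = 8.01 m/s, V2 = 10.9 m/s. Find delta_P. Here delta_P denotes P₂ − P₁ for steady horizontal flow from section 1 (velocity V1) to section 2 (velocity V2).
Formula: \Delta P = \frac{1}{2} \rho (V_1^2 - V_2^2)
delta_P = 0.5·1000·(8.01² − 10.9²)/1000 = -27.32 kPa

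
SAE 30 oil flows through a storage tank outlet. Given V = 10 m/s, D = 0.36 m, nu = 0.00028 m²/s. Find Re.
Formula: Re = \frac{V D}{\nu}
Re = 10·0.36/0.00028 = 12857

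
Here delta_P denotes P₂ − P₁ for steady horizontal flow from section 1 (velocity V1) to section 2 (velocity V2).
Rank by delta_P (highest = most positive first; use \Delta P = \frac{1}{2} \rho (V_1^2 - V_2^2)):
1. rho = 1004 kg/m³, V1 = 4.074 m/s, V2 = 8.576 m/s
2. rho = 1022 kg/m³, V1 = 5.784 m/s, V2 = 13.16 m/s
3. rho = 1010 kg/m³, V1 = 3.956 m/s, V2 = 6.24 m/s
Case 1: delta_P = -28.59 kPa
Case 2: delta_P = -71.4 kPa
Case 3: delta_P = -11.76 kPa
Ranking (highest first): 3, 1, 2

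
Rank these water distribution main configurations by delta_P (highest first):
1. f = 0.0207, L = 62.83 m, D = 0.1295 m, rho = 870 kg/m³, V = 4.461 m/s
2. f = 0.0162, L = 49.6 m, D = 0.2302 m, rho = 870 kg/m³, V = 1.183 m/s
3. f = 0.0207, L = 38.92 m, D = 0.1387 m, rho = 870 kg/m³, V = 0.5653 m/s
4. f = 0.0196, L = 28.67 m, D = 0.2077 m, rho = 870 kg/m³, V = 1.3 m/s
Case 1: delta_P = 86.94 kPa
Case 2: delta_P = 2.125 kPa
Case 3: delta_P = 0.8074 kPa
Case 4: delta_P = 1.989 kPa
Ranking (highest first): 1, 2, 4, 3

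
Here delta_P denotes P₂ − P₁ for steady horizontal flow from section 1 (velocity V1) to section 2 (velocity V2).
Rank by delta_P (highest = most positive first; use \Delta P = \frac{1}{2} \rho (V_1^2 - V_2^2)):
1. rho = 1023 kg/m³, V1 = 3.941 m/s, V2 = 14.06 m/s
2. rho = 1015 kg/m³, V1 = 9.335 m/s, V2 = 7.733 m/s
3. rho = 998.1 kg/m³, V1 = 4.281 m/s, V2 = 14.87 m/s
Case 1: delta_P = -93.17 kPa
Case 2: delta_P = 13.88 kPa
Case 3: delta_P = -101.2 kPa
Ranking (highest first): 2, 1, 3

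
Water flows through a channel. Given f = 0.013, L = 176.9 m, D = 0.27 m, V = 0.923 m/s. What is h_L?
Formula: h_L = f \frac{L}{D} \frac{V^2}{2g}
h_L = 0.013·(176.9/0.27)·0.923²/(2·9.81) = 0.3698 m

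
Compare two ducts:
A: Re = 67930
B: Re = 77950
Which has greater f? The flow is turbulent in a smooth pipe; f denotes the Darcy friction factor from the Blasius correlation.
f(A) = 0.01957, f(B) = 0.01891. Answer: A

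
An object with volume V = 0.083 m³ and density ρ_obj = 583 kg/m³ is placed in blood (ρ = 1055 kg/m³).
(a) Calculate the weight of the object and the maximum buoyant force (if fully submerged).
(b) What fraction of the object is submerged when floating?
(a) W=rho_obj*g*V=583*9.81*0.083=474.7 N; F_B(max)=rho*g*V=1055*9.81*0.083=859.0 N
(b) Floating fraction=rho_obj/rho=583/1055=0.553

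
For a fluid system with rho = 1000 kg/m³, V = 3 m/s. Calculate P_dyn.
Formula: P_{dyn} = \frac{1}{2} \rho V^2
P_dyn = 0.5·1000·3²/1000 = 4.5 kPa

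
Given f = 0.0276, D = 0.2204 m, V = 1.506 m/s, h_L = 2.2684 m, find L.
Formula: h_L = f \frac{L}{D} \frac{V^2}{2g}
Substituting knowns: 2.2684 = 0.0276·(L/0.2204)·1.506²/(2·9.81)
Solving for L: L = 2.2684·2·9.81·0.2204/(0.0276·1.506²) = 156.7 m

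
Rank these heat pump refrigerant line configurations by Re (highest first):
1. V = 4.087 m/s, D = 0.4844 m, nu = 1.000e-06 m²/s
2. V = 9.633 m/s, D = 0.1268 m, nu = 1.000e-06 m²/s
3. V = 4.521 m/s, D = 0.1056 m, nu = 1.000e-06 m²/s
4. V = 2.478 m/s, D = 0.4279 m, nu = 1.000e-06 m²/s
Case 1: Re = 1.980e+06
Case 2: Re = 1.221e+06
Case 3: Re = 477418
Case 4: Re = 1.060e+06
Ranking (highest first): 1, 2, 4, 3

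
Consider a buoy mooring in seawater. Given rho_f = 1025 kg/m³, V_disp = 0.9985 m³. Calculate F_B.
Formula: F_B = \rho_f g V_{disp}
F_B = 1025·9.81·0.9985 = 10040 N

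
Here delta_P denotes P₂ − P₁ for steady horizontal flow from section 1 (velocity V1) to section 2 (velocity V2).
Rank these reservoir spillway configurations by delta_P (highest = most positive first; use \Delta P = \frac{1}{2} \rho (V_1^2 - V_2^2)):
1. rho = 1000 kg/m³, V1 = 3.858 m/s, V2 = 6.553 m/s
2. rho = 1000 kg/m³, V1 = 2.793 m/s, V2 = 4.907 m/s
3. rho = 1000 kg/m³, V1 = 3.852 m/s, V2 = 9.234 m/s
Case 1: delta_P = -14.03 kPa
Case 2: delta_P = -8.139 kPa
Case 3: delta_P = -35.21 kPa
Ranking (highest first): 2, 1, 3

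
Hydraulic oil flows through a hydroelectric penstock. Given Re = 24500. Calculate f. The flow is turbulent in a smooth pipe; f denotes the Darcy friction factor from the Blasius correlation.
Formula: f = \frac{0.316}{Re^{0.25}}
f = 0.316/24500^0.25 = 0.02526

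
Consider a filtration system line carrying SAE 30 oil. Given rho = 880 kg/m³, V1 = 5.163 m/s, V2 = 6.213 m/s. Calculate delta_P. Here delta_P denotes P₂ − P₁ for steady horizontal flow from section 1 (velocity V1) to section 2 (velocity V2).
Formula: \Delta P = \frac{1}{2} \rho (V_1^2 - V_2^2)
delta_P = 0.5·880·(5.163² − 6.213²)/1000 = -5.256 kPa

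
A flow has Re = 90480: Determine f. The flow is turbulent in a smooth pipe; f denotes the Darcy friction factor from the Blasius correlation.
Formula: f = \frac{0.316}{Re^{0.25}}
f = 0.316/90480^0.25 = 0.01822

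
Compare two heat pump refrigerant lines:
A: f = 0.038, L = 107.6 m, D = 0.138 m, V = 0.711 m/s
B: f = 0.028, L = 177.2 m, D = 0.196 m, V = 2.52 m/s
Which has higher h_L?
h_L(A) = 0.7634 m, h_L(B) = 8.193 m. Answer: B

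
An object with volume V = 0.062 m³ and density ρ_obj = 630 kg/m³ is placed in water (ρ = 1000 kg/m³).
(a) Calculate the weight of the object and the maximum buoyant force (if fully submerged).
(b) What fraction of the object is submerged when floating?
(a) W=rho_obj*g*V=630*9.81*0.062=383.2 N; F_B(max)=rho*g*V=1000*9.81*0.062=608.2 N
(b) Floating fraction=rho_obj/rho=630/1000=0.630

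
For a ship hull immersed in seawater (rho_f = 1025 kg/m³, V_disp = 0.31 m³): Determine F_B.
Formula: F_B = \rho_f g V_{disp}
F_B = 1025·9.81·0.31 = 3117 N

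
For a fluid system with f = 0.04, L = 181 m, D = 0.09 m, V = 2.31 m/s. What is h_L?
Formula: h_L = f \frac{L}{D} \frac{V^2}{2g}
h_L = 0.04·(181/0.09)·2.31²/(2·9.81) = 21.88 m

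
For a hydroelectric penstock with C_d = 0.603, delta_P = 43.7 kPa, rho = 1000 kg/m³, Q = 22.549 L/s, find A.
Formula: Q = C_d A \sqrt{\frac{2 \Delta P}{\rho}}
Substituting knowns: 22.549 = 0.603·A·√(2·(43.7·1000)/1000)·1000
Solving for A: A = (22.549/1000)/(0.603·√(2·(43.7·1000)/1000)) = 0.004 m²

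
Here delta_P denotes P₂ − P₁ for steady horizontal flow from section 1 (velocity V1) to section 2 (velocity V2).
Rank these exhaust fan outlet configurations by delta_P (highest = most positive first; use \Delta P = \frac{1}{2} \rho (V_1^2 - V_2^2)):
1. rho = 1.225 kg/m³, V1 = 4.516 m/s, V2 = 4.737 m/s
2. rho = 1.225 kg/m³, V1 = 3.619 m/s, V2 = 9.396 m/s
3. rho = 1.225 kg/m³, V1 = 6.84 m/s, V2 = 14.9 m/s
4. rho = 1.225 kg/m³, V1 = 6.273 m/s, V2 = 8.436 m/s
Case 1: delta_P = -0.001253 kPa
Case 2: delta_P = -0.04605 kPa
Case 3: delta_P = -0.1073 kPa
Case 4: delta_P = -0.01949 kPa
Ranking (highest first): 1, 4, 2, 3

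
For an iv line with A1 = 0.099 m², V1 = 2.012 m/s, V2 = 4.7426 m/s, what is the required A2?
Formula: V_2 = \frac{A_1 V_1}{A_2}
Substituting knowns: 4.7426 = 0.099·2.012/A2
Solving for A2: A2 = 0.099·2.012/4.7426 = 0.042 m²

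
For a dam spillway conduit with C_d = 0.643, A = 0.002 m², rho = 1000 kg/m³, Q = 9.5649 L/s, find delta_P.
Formula: Q = C_d A \sqrt{\frac{2 \Delta P}{\rho}}
Substituting knowns: 9.5649 = 0.643·0.002·√(2·(delta_P·1000)/1000)·1000
Solving for delta_P: delta_P = ((9.5649/1000)/(0.643·0.002))²·1000/2/1000 = 27.66 kPa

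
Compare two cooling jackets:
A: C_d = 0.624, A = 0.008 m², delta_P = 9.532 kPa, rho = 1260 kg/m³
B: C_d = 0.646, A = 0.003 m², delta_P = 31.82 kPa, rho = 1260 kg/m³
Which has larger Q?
Q(A) = 19.42 L/s, Q(B) = 13.77 L/s. Answer: A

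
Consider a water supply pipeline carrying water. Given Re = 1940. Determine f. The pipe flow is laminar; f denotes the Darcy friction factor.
Formula: f = \frac{64}{Re}
f = 64/1940 = 0.03299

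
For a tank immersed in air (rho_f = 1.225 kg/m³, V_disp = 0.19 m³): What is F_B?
Formula: F_B = \rho_f g V_{disp}
F_B = 1.225·9.81·0.19 = 2.283 N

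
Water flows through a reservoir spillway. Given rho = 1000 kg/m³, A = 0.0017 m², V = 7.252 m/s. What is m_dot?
Formula: \dot{m} = \rho A V
m_dot = 1000·0.0017·7.252 = 12.33 kg/s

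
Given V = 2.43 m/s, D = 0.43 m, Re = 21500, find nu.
Formula: Re = \frac{V D}{\nu}
Substituting knowns: 21500 = 2.43·0.43/nu
Solving for nu: nu = 2.43·0.43/21500 = 4.860e-05 m²/s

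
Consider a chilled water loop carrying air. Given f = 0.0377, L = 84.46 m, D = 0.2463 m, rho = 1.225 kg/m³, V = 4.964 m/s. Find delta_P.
Formula: \Delta P = f \frac{L}{D} \frac{\rho V^2}{2}
delta_P = 0.0377·(84.46/0.2463)·0.5·1.225·4.964²/1000 = 0.1951 kPa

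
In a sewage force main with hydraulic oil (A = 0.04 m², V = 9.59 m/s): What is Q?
Formula: Q = A V
Q = 0.04·9.59·1000 = 383.6 L/s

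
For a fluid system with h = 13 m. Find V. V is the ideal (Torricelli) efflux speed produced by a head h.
Formula: V = \sqrt{2 g h}
V = √(2·9.81·13) = 15.97 m/s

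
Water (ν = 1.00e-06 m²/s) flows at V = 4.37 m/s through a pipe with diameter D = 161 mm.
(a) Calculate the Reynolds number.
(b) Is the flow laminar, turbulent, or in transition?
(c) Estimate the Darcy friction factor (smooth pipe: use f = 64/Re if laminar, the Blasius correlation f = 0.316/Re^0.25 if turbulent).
(a) Re = V·D/ν = 4.37·0.161/1.00e-06 = 703570
(b) Flow regime: turbulent (Re > 4000)
(c) Friction factor: f = 0.316/Re^0.25 = 0.316/703570^0.25 = 0.01091 (Blasius is strictly valid for Re ≲ 1e5; used here as the smooth-pipe estimate the problem specifies)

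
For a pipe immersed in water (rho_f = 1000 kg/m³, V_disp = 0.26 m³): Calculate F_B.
Formula: F_B = \rho_f g V_{disp}
F_B = 1000·9.81·0.26 = 2551 N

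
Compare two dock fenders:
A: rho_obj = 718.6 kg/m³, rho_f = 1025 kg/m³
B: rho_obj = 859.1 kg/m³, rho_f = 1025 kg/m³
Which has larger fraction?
fraction(A) = 0.7011, fraction(B) = 0.8381. Answer: B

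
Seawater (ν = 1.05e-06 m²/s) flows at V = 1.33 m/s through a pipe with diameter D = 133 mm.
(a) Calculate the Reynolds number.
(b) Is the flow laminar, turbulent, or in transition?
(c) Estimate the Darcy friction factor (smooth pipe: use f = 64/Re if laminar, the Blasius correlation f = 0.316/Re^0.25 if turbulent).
(a) Re = V·D/ν = 1.33·0.133/1.05e-06 = 168470
(b) Flow regime: turbulent (Re > 4000)
(c) Friction factor: f = 0.316/Re^0.25 = 0.316/168470^0.25 = 0.0156 (Blasius is strictly valid for Re ≲ 1e5; used here as the smooth-pipe estimate the problem specifies)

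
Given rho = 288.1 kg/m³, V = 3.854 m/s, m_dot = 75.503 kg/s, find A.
Formula: \dot{m} = \rho A V
Substituting knowns: 75.503 = 288.1·A·3.854
Solving for A: A = 75.503/(288.1·3.854) = 0.068 m²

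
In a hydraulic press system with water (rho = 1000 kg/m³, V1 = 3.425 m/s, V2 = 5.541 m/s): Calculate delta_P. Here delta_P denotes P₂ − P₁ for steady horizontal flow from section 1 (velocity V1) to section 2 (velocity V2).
Formula: \Delta P = \frac{1}{2} \rho (V_1^2 - V_2^2)
delta_P = 0.5·1000·(3.425² − 5.541²)/1000 = -9.486 kPa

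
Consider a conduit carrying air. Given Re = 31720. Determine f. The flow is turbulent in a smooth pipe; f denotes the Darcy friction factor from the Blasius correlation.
Formula: f = \frac{0.316}{Re^{0.25}}
f = 0.316/31720^0.25 = 0.02368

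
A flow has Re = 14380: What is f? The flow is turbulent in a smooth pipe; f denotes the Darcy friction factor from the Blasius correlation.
Formula: f = \frac{0.316}{Re^{0.25}}
f = 0.316/14380^0.25 = 0.02886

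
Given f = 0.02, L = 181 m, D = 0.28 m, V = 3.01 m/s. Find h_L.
Formula: h_L = f \frac{L}{D} \frac{V^2}{2g}
h_L = 0.02·(181/0.28)·3.01²/(2·9.81) = 5.97 m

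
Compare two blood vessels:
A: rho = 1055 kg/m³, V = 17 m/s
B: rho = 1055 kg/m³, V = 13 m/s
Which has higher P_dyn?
P_dyn(A) = 152.4 kPa, P_dyn(B) = 89.15 kPa. Answer: A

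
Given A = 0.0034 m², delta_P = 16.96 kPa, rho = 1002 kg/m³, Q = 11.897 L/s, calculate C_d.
Formula: Q = C_d A \sqrt{\frac{2 \Delta P}{\rho}}
Substituting knowns: 11.897 = C_d·0.0034·√(2·(16.96·1000)/1002)·1000
Solving for C_d: C_d = (11.897/1000)/(0.0034·√(2·(16.96·1000)/1002)) = 0.6014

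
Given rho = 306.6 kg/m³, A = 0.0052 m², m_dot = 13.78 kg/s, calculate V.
Formula: \dot{m} = \rho A V
Substituting knowns: 13.78 = 306.6·0.0052·V
Solving for V: V = 13.78/(306.6·0.0052) = 8.643 m/s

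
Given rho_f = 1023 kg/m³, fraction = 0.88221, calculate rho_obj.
Formula: f_{sub} = \frac{\rho_{obj}}{\rho_f}
Substituting knowns: 0.88221 = rho_obj/1023
Solving for rho_obj: rho_obj = 0.88221·1023 = 902.5 kg/m³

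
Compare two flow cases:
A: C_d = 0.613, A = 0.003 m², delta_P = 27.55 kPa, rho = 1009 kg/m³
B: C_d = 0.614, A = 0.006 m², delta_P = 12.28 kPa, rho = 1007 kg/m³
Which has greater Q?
Q(A) = 13.59 L/s, Q(B) = 18.19 L/s. Answer: B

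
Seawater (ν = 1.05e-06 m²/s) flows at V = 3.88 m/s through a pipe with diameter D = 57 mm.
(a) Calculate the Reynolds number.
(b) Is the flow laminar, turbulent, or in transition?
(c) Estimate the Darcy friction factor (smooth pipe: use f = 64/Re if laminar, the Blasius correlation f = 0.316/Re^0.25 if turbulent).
(a) Re = V·D/ν = 3.88·0.057/1.05e-06 = 210630
(b) Flow regime: turbulent (Re > 4000)
(c) Friction factor: f = 0.316/Re^0.25 = 0.316/210630^0.25 = 0.01475 (Blasius is strictly valid for Re ≲ 1e5; used here as the smooth-pipe estimate the problem specifies)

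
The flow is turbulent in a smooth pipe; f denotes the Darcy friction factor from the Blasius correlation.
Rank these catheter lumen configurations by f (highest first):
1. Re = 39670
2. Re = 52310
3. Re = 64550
Case 1: f = 0.02239
Case 2: f = 0.02089
Case 3: f = 0.01982
Ranking (highest first): 1, 2, 3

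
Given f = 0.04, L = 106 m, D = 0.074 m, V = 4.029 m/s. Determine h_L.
Formula: h_L = f \frac{L}{D} \frac{V^2}{2g}
h_L = 0.04·(106/0.074)·4.029²/(2·9.81) = 47.41 m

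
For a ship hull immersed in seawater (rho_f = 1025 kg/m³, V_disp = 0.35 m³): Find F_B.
Formula: F_B = \rho_f g V_{disp}
F_B = 1025·9.81·0.35 = 3519 N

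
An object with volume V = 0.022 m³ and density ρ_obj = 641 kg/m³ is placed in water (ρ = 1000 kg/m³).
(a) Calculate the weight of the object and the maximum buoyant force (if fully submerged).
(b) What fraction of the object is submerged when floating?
(a) W=rho_obj*g*V=641*9.81*0.022=138.3 N; F_B(max)=rho*g*V=1000*9.81*0.022=215.8 N
(b) Floating fraction=rho_obj/rho=641/1000=0.641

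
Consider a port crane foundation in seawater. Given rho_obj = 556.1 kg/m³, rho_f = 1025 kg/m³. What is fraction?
Formula: f_{sub} = \frac{\rho_{obj}}{\rho_f}
fraction = 556.1/1025 = 0.5425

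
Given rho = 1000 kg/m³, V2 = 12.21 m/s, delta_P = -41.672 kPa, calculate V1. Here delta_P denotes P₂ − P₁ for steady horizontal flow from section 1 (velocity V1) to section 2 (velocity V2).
Formula: \Delta P = \frac{1}{2} \rho (V_1^2 - V_2^2)
Substituting knowns: -41.672 = 0.5·1000·(V1² − 12.21²)/1000
Solving for V1: V1 = √(12.21² + 2·(-41.672·1000)/1000) = 8.108 m/s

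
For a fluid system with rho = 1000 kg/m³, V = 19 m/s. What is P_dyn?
Formula: P_{dyn} = \frac{1}{2} \rho V^2
P_dyn = 0.5·1000·19²/1000 = 180.5 kPa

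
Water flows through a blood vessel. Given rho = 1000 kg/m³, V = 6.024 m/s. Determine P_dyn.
Formula: P_{dyn} = \frac{1}{2} \rho V^2
P_dyn = 0.5·1000·6.024²/1000 = 18.14 kPa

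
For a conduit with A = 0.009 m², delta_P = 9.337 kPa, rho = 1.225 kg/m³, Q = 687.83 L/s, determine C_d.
Formula: Q = C_d A \sqrt{\frac{2 \Delta P}{\rho}}
Substituting knowns: 687.83 = C_d·0.009·√(2·(9.337·1000)/1.225)·1000
Solving for C_d: C_d = (687.83/1000)/(0.009·√(2·(9.337·1000)/1.225)) = 0.619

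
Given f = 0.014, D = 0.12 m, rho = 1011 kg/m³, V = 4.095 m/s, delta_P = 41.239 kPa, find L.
Formula: \Delta P = f \frac{L}{D} \frac{\rho V^2}{2}
Substituting knowns: 41.239 = 0.014·(L/0.12)·0.5·1011·4.095²/1000
Solving for L: L = (41.239·1000)·0.12/(0.014·0.5·1011·4.095²) = 41.7 m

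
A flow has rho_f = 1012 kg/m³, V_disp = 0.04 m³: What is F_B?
Formula: F_B = \rho_f g V_{disp}
F_B = 1012·9.81·0.04 = 397.1 N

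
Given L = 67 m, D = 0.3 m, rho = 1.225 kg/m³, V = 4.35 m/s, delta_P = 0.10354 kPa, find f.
Formula: \Delta P = f \frac{L}{D} \frac{\rho V^2}{2}
Substituting knowns: 0.10354 = f·(67/0.3)·0.5·1.225·4.35²/1000
Solving for f: f = (0.10354·1000)/((67/0.3)·0.5·1.225·4.35²) = 0.04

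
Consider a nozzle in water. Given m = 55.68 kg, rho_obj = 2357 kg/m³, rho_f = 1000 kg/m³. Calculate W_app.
Formula: W_{app} = mg\left(1 - \frac{\rho_f}{\rho_{obj}}\right)
W_app = 55.68·9.81·(1 − 1000/2357) = 314.5 N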